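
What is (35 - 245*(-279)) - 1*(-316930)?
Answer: 385320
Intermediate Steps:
(35 - 245*(-279)) - 1*(-316930) = (35 + 68355) + 316930 = 68390 + 316930 = 385320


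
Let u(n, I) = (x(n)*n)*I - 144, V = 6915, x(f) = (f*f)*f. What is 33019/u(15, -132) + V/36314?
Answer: 22505715647/121336767108 ≈ 0.18548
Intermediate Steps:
x(f) = f³ (x(f) = f²*f = f³)
u(n, I) = -144 + I*n⁴ (u(n, I) = (n³*n)*I - 144 = n⁴*I - 144 = I*n⁴ - 144 = -144 + I*n⁴)
33019/u(15, -132) + V/36314 = 33019/(-144 - 132*15⁴) + 6915/36314 = 33019/(-144 - 132*50625) + 6915*(1/36314) = 33019/(-144 - 6682500) + 6915/36314 = 33019/(-6682644) + 6915/36314 = 33019*(-1/6682644) + 6915/36314 = -33019/6682644 + 6915/36314 = 22505715647/121336767108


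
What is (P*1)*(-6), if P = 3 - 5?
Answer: 12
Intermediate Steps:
P = -2
(P*1)*(-6) = -2*1*(-6) = -2*(-6) = 12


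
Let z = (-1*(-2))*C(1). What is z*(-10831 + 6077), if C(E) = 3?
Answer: -28524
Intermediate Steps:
z = 6 (z = -1*(-2)*3 = 2*3 = 6)
z*(-10831 + 6077) = 6*(-10831 + 6077) = 6*(-4754) = -28524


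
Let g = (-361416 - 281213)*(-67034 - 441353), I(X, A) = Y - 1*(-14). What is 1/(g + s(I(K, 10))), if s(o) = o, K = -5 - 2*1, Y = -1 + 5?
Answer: 1/326704229441 ≈ 3.0609e-12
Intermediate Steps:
Y = 4
K = -7 (K = -5 - 2 = -7)
I(X, A) = 18 (I(X, A) = 4 - 1*(-14) = 4 + 14 = 18)
g = 326704229423 (g = -642629*(-508387) = 326704229423)
1/(g + s(I(K, 10))) = 1/(326704229423 + 18) = 1/326704229441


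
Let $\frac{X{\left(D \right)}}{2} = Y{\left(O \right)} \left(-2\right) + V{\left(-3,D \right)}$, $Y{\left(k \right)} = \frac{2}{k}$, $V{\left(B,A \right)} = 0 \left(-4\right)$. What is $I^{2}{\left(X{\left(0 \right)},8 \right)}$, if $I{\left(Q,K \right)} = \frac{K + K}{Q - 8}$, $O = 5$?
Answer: $\frac{25}{9} \approx 2.7778$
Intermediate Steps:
$V{\left(B,A \right)} = 0$
$X{\left(D \right)} = - \frac{8}{5}$ ($X{\left(D \right)} = 2 \left(\frac{2}{5} \left(-2\right) + 0\right) = 2 \left(- \frac{4}{5} + 0\right) = 2 \left(- \frac{4}{5}\right) = - \frac{8}{5}$)
$I{\left(Q,K \right)} = \frac{2 K}{-8 + Q}$
$I^{2}{\left(X{\left(0 \right)},8 \right)} = \left(2 \cdot 8 \frac{1}{-8 - \frac{8}{5}}\right)^{2} = \left(2 \cdot 8 \frac{1}{- \frac{48}{5}}\right)^{2} = \left(2 \cdot 8 \left(- \frac{5}{48}\right)\right)^{2} = \left(- \frac{5}{3}\right)^{2} = \frac{25}{9}$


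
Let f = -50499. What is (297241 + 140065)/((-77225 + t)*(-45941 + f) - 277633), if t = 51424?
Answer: 437306/2487970807 ≈ 0.00017577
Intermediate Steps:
(297241 + 140065)/((-77225 + t)*(-45941 + f) - 277633) = (297241 + 140065)/((-77225 + 51424)*(-45941 - 50499) - 277633) = 437306/(-25801*(-96440) - 277633) = 437306/(2488248440 - 277633) = 437306/2487970807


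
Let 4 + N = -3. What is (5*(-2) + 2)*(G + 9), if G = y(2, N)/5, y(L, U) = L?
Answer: -376/5 ≈ -75.200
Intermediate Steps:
N = -7 (N = -4 - 3 = -7)
G = ⅖ (G = 2/5 = 2*(⅕) = ⅖ ≈ 0.40000)
(5*(-2) + 2)*(G + 9) = (5*(-2) + 2)*(⅖ + 9) = (-10 + 2)*(47/5) = -8*47/5 = -376/5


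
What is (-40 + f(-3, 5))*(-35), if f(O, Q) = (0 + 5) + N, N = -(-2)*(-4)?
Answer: 1505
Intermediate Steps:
N = -8 (N = -2*4 = -8)
f(O, Q) = -3 (f(O, Q) = (0 + 5) - 8 = 5 - 8 = -3)
(-40 + f(-3, 5))*(-35) = (-40 - 3)*(-35) = -43*(-35) = 1505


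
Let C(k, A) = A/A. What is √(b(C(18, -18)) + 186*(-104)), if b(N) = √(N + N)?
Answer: √(-19344 + √2) ≈ 139.08*I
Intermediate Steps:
C(k, A) = 1
b(N) = √2*√N (b(N) = √(2*N) = √2*√N)
√(b(C(18, -18)) + 186*(-104)) = √(√2*√1 + 186*(-104)) = √(√2*1 - 19344) = √(√2 - 19344) = √(-19344 + √2)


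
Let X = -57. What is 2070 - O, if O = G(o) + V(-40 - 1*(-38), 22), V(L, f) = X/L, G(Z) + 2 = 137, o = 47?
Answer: 3813/2 ≈ 1906.5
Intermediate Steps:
G(Z) = 135 (G(Z) = -2 + 137 = 135)
V(L, f) = -57/L
O = 327/2 (O = 135 - 57/(-40 - 1*(-38)) = 135 - 57/(-40 + 38) = 135 - 57/(-2) = 135 - 57*(-½) = 135 + 57/2 = 327/2 ≈ 163.50)
2070 - O = 2070 - 1*327/2 = 2070 - 327/2 = 3813/2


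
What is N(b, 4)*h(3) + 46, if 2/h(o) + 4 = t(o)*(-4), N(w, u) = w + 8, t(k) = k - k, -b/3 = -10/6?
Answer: 79/2 ≈ 39.500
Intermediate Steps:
b = 5 (b = -(-30)/6 = -3*(-5/3) = 5)
t(k) = 0
N(w, u) = 8 + w
h(o) = -1/2 (h(o) = 2/(-4 + 0*(-4)) = 2/(-4 + 0) = 2/(-4) = 2*(-1/4) = -1/2)
N(b, 4)*h(3) + 46 = (8 + 5)*(-1/2) + 46 = 13*(-1/2) + 46 = -13/2 + 46 = 79/2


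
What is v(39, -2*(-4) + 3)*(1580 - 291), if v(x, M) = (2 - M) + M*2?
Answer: 16757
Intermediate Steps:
v(x, M) = 2 + M (v(x, M) = (2 - M) + 2*M = 2 + M)
v(39, -2*(-4) + 3)*(1580 - 291) = (2 + (-2*(-4) + 3))*(1580 - 291) = (2 + (8 + 3))*1289 = (2 + 11)*1289 = 13*1289 = 16757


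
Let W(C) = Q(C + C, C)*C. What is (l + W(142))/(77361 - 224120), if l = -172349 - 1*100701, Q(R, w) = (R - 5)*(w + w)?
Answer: -10978462/146759 ≈ -74.806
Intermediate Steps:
Q(R, w) = 2*w*(-5 + R) (Q(R, w) = (-5 + R)*(2*w) = 2*w*(-5 + R))
W(C) = 2*C²*(-5 + 2*C) (W(C) = (2*C*(-5 + (C + C)))*C = (2*C*(-5 + 2*C))*C = 2*C²*(-5 + 2*C))
l = -273050 (l = -172349 - 100701 = -273050)
(l + W(142))/(77361 - 224120) = (-273050 + 142²*(-10 + 4*142))/(77361 - 224120) = (-273050 + 20164*(-10 + 568))/(-146759) = (-273050 + 20164*558)*(-1/146759) = (-273050 + 11251512)*(-1/146759) = 10978462*(-1/146759) = -10978462/146759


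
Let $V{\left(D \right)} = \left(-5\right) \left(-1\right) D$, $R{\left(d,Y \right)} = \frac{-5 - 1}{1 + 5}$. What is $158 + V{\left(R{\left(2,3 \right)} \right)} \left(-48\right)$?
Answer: $398$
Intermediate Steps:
$R{\left(d,Y \right)} = -1$ ($R{\left(d,Y \right)} = - \frac{6}{6} = \left(-6\right) \frac{1}{6} = -1$)
$V{\left(D \right)} = 5 D$
$158 + V{\left(R{\left(2,3 \right)} \right)} \left(-48\right) = 158 + 5 \left(-1\right) \left(-48\right) = 158 - -240 = 158 + 240 = 398$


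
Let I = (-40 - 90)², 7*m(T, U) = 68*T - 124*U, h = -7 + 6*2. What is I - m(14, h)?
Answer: 117968/7 ≈ 16853.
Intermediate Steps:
h = 5 (h = -7 + 12 = 5)
m(T, U) = -124*U/7 + 68*T/7 (m(T, U) = (68*T - 124*U)/7 = (-124*U + 68*T)/7 = -124*U/7 + 68*T/7)
I = 16900 (I = (-130)² = 16900)
I - m(14, h) = 16900 - (-124/7*5 + (68/7)*14) = 16900 - (-620/7 + 136) = 16900 - 1*332/7 = 16900 - 332/7 = 117968/7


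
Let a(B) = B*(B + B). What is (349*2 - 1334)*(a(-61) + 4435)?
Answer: -7553772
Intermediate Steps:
a(B) = 2*B² (a(B) = B*(2*B) = 2*B²)
(349*2 - 1334)*(a(-61) + 4435) = (349*2 - 1334)*(2*(-61)² + 4435) = (698 - 1334)*(2*3721 + 4435) = -636*(7442 + 4435) = -636*11877 = -7553772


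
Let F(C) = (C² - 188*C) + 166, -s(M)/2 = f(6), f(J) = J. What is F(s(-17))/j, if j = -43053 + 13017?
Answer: -1283/15018 ≈ -0.085431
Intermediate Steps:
s(M) = -12 (s(M) = -2*6 = -12)
j = -30036
F(C) = 166 + C² - 188*C
F(s(-17))/j = (166 + (-12)² - 188*(-12))/(-30036) = (166 + 144 + 2256)*(-1/30036) = 2566*(-1/30036) = -1283/15018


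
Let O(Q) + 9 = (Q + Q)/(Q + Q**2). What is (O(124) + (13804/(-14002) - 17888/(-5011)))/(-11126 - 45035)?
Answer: 4009443229/35182871781625 ≈ 0.00011396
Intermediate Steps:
O(Q) = -9 + 2*Q/(Q + Q**2) (O(Q) = -9 + (Q + Q)/(Q + Q**2) = -9 + (2*Q)/(Q + Q**2) = -9 + 2*Q/(Q + Q**2))
(O(124) + (13804/(-14002) - 17888/(-5011)))/(-11126 - 45035) = ((-7 - 9*124)/(1 + 124) + (13804/(-14002) - 17888/(-5011)))/(-11126 - 45035) = ((-7 - 1116)/125 + (13804*(-1/14002) - 17888*(-1/5011)))/(-56161) = ((1/125)*(-1123) + (-6902/7001 + 17888/5011))*(-1/56161) = (-1123/125 + 90647966/35082011)*(-1/56161) = -28066102603/4385251375*(-1/56161) = 4009443229/35182871781625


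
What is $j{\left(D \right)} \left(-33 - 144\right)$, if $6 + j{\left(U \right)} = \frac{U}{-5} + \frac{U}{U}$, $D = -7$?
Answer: $\frac{3186}{5} \approx 637.2$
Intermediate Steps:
$j{\left(U \right)} = -5 - \frac{U}{5}$ ($j{\left(U \right)} = -6 + \left(\frac{U}{-5} + \frac{U}{U}\right) = -6 + \left(U \left(- \frac{1}{5}\right) + 1\right) = -6 - \left(-1 + \frac{U}{5}\right) = -5 - \frac{U}{5}$)
$j{\left(D \right)} \left(-33 - 144\right) = \left(-5 - - \frac{7}{5}\right) \left(-33 - 144\right) = \left(-5 + \frac{7}{5}\right) \left(-33 - 144\right) = - \frac{18 \left(-33 - 144\right)}{5} = \left(- \frac{18}{5}\right) \left(-177\right) = \frac{3186}{5}$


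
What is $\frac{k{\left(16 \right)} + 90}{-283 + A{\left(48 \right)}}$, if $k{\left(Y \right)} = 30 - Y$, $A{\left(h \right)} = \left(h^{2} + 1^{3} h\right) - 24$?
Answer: $\frac{104}{2045} \approx 0.050856$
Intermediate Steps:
$A{\left(h \right)} = -24 + h + h^{2}$ ($A{\left(h \right)} = \left(h^{2} + 1 h\right) - 24 = \left(h^{2} + h\right) - 24 = \left(h + h^{2}\right) - 24 = -24 + h + h^{2}$)
$\frac{k{\left(16 \right)} + 90}{-283 + A{\left(48 \right)}} = \frac{\left(30 - 16\right) + 90}{-283 + \left(-24 + 48 + 48^{2}\right)} = \frac{\left(30 - 16\right) + 90}{-283 + \left(-24 + 48 + 2304\right)} = \frac{14 + 90}{-283 + 2328} = \frac{104}{2045}$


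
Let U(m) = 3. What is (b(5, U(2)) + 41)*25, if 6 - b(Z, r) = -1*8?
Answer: 1375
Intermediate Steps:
b(Z, r) = 14 (b(Z, r) = 6 - (-1)*8 = 6 - 1*(-8) = 6 + 8 = 14)
(b(5, U(2)) + 41)*25 = (14 + 41)*25 = 55*25 = 1375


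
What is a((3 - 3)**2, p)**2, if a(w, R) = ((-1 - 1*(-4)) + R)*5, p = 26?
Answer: 21025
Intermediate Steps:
a(w, R) = 15 + 5*R (a(w, R) = ((-1 + 4) + R)*5 = (3 + R)*5 = 15 + 5*R)
a((3 - 3)**2, p)**2 = (15 + 5*26)**2 = (15 + 130)**2 = 145**2 = 21025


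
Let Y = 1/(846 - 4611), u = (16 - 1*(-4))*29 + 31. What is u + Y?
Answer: 2300414/3765 ≈ 611.00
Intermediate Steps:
u = 611 (u = (16 + 4)*29 + 31 = 20*29 + 31 = 580 + 31 = 611)
Y = -1/3765 (Y = 1/(-3765) = -1/3765 ≈ -0.00026560)
u + Y = 611 - 1/3765 = 2300414/3765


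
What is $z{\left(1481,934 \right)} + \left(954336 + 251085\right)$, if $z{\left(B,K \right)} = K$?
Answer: $1206355$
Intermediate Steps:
$z{\left(1481,934 \right)} + \left(954336 + 251085\right) = 934 + \left(954336 + 251085\right) = 934 + 1205421 = 1206355$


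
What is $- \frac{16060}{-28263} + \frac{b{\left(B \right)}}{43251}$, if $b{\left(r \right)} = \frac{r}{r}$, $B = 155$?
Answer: $\frac{77182147}{135822557} \approx 0.56826$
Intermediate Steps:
$b{\left(r \right)} = 1$
$- \frac{16060}{-28263} + \frac{b{\left(B \right)}}{43251} = - \frac{16060}{-28263} + 1 \cdot \frac{1}{43251} = \left(-16060\right) \left(- \frac{1}{28263}\right) + 1 \cdot \frac{1}{43251} = \frac{16060}{28263} + \frac{1}{43251} = \frac{77182147}{135822557}$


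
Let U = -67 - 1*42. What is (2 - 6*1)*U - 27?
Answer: 409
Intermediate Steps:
U = -109 (U = -67 - 42 = -109)
(2 - 6*1)*U - 27 = (2 - 6*1)*(-109) - 27 = (2 - 6)*(-109) - 27 = -4*(-109) - 27 = 436 - 27 = 409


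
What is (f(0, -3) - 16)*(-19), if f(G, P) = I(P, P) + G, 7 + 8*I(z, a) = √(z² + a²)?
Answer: 2565/8 - 57*√2/8 ≈ 310.55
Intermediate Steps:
I(z, a) = -7/8 + √(a² + z²)/8 (I(z, a) = -7/8 + √(z² + a²)/8 = -7/8 + √(a² + z²)/8)
f(G, P) = -7/8 + G + √2*√(P²)/8 (f(G, P) = (-7/8 + √(P² + P²)/8) + G = (-7/8 + √(2*P²)/8) + G = (-7/8 + (√2*√(P²))/8) + G = (-7/8 + √2*√(P²)/8) + G = -7/8 + G + √2*√(P²)/8)
(f(0, -3) - 16)*(-19) = ((-7/8 + 0 + √2*√((-3)²)/8) - 16)*(-19) = ((-7/8 + 0 + √2*√9/8) - 16)*(-19) = ((-7/8 + 0 + (⅛)*√2*3) - 16)*(-19) = ((-7/8 + 0 + 3*√2/8) - 16)*(-19) = ((-7/8 + 3*√2/8) - 16)*(-19) = (-135/8 + 3*√2/8)*(-19) = 2565/8 - 57*√2/8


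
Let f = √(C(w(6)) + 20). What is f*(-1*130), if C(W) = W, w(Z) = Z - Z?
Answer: -260*√5 ≈ -581.38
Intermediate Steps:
w(Z) = 0
f = 2*√5 (f = √(0 + 20) = √20 = 2*√5 ≈ 4.4721)
f*(-1*130) = (2*√5)*(-1*130) = (2*√5)*(-130) = -260*√5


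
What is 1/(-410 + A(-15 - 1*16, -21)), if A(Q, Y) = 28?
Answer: -1/382 ≈ -0.0026178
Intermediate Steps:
1/(-410 + A(-15 - 1*16, -21)) = 1/(-410 + 28) = 1/(-382) = -1/382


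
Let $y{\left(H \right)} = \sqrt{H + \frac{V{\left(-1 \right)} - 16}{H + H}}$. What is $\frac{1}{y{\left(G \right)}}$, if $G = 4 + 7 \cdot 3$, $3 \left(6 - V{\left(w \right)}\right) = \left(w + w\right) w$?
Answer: $\frac{5 \sqrt{33}}{143} \approx 0.20086$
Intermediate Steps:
$V{\left(w \right)} = 6 - \frac{2 w^{2}}{3}$ ($V{\left(w \right)} = 6 - \frac{\left(w + w\right) w}{3} = 6 - \frac{2 w w}{3} = 6 - \frac{2 w^{2}}{3}$)
$G = 25$ ($G = 4 + 21 = 25$)
$y{\left(H \right)} = \sqrt{H - \frac{16}{3 H}}$ ($y{\left(H \right)} = \sqrt{H + \frac{\left(6 - \frac{2 \left(-1\right)^{2}}{3}\right) - 16}{H + H}} = \sqrt{H + \frac{\left(6 - \frac{2}{3}\right) - 16}{2 H}} = \sqrt{H + \left(\left(6 - \frac{2}{3}\right) - 16\right) \frac{1}{2 H}} = \sqrt{H + \left(\frac{16}{3} - 16\right) \frac{1}{2 H}} = \sqrt{H - \frac{32 \frac{1}{2 H}}{3}} = \sqrt{H - \frac{16}{3 H}}$)
$\frac{1}{y{\left(G \right)}} = \frac{1}{\frac{1}{3} \sqrt{- \frac{48}{25} + 9 \cdot 25}} = \frac{1}{\frac{1}{3} \sqrt{\left(-48\right) \frac{1}{25} + 225}} = \frac{1}{\frac{1}{3} \sqrt{- \frac{48}{25} + 225}} = \frac{1}{\frac{1}{3} \sqrt{\frac{5577}{25}}} = \frac{1}{\frac{1}{3} \frac{13 \sqrt{33}}{5}} = \frac{1}{\frac{13}{15} \sqrt{33}} = \frac{5 \sqrt{33}}{143}$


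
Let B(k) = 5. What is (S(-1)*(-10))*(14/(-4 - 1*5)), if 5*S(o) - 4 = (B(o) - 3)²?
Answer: 224/9 ≈ 24.889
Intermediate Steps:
S(o) = 8/5 (S(o) = ⅘ + (5 - 3)²/5 = ⅘ + (⅕)*2² = ⅘ + (⅕)*4 = ⅘ + ⅘ = 8/5)
(S(-1)*(-10))*(14/(-4 - 1*5)) = ((8/5)*(-10))*(14/(-4 - 1*5)) = -224/(-4 - 5) = -224/(-9) = -224*(-1)/9 = -16*(-14/9) = 224/9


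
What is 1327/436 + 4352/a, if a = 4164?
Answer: 1855775/453876 ≈ 4.0887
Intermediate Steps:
1327/436 + 4352/a = 1327/436 + 4352/4164 = 1327*(1/436) + 4352*(1/4164) = 1327/436 + 1088/1041 = 1855775/453876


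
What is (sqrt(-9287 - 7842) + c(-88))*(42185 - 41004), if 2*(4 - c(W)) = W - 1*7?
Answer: 121643/2 + 1181*I*sqrt(17129) ≈ 60822.0 + 1.5457e+5*I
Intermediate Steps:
c(W) = 15/2 - W/2 (c(W) = 4 - (W - 1*7)/2 = 4 - (W - 7)/2 = 4 - (-7 + W)/2 = 4 + (7/2 - W/2) = 15/2 - W/2)
(sqrt(-9287 - 7842) + c(-88))*(42185 - 41004) = (sqrt(-9287 - 7842) + (15/2 - 1/2*(-88)))*(42185 - 41004) = (sqrt(-17129) + (15/2 + 44))*1181 = (I*sqrt(17129) + 103/2)*1181 = (103/2 + I*sqrt(17129))*1181 = 121643/2 + 1181*I*sqrt(17129)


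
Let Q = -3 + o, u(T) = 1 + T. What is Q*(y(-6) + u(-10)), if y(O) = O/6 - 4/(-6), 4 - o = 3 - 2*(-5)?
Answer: 112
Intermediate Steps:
o = -9 (o = 4 - (3 - 2*(-5)) = 4 - (3 + 10) = 4 - 1*13 = 4 - 13 = -9)
Q = -12 (Q = -3 - 9 = -12)
y(O) = ⅔ + O/6 (y(O) = O*(⅙) - 4*(-⅙) = O/6 + ⅔ = ⅔ + O/6)
Q*(y(-6) + u(-10)) = -12*((⅔ + (⅙)*(-6)) + (1 - 10)) = -12*((⅔ - 1) - 9) = -12*(-⅓ - 9) = -12*(-28/3) = 112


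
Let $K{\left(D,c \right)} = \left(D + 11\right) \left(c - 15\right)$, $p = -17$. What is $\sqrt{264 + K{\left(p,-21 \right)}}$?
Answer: $4 \sqrt{30} \approx 21.909$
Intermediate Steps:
$K{\left(D,c \right)} = \left(-15 + c\right) \left(11 + D\right)$ ($K{\left(D,c \right)} = \left(11 + D\right) \left(-15 + c\right) = \left(-15 + c\right) \left(11 + D\right)$)
$\sqrt{264 + K{\left(p,-21 \right)}} = \sqrt{264 - -216} = \sqrt{264 + \left(-165 + 255 - 231 + 357\right)} = \sqrt{264 + 216} = \sqrt{480} = 4 \sqrt{30}$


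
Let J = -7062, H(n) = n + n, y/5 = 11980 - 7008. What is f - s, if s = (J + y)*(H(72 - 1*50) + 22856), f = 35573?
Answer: -407538627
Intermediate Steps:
y = 24860 (y = 5*(11980 - 7008) = 5*4972 = 24860)
H(n) = 2*n
s = 407574200 (s = (-7062 + 24860)*(2*(72 - 1*50) + 22856) = 17798*(2*(72 - 50) + 22856) = 17798*(2*22 + 22856) = 17798*(44 + 22856) = 17798*22900 = 407574200)
f - s = 35573 - 1*407574200 = 35573 - 407574200 = -407538627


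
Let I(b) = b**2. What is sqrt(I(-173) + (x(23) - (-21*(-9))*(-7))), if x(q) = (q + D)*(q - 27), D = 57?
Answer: 2*sqrt(7733) ≈ 175.88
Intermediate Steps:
x(q) = (-27 + q)*(57 + q) (x(q) = (q + 57)*(q - 27) = (57 + q)*(-27 + q) = (-27 + q)*(57 + q))
sqrt(I(-173) + (x(23) - (-21*(-9))*(-7))) = sqrt((-173)**2 + ((-1539 + 23**2 + 30*23) - (-21*(-9))*(-7))) = sqrt(29929 + ((-1539 + 529 + 690) - 189*(-7))) = sqrt(29929 + (-320 - 1*(-1323))) = sqrt(29929 + (-320 + 1323)) = sqrt(29929 + 1003) = sqrt(30932) = 2*sqrt(7733)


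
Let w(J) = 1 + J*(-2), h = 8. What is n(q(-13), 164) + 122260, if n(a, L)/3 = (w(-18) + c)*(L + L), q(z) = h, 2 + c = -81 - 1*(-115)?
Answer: 190156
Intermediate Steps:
c = 32 (c = -2 + (-81 - 1*(-115)) = -2 + (-81 + 115) = -2 + 34 = 32)
w(J) = 1 - 2*J
q(z) = 8
n(a, L) = 414*L (n(a, L) = 3*(((1 - 2*(-18)) + 32)*(L + L)) = 3*(((1 + 36) + 32)*(2*L)) = 3*((37 + 32)*(2*L)) = 3*(69*(2*L)) = 3*(138*L) = 414*L)
n(q(-13), 164) + 122260 = 414*164 + 122260 = 67896 + 122260 = 190156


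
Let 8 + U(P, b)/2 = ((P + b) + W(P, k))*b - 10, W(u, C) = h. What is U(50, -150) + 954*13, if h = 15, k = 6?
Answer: 37866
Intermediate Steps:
W(u, C) = 15
U(P, b) = -36 + 2*b*(15 + P + b) (U(P, b) = -16 + 2*(((P + b) + 15)*b - 10) = -16 + 2*((15 + P + b)*b - 10) = -16 + 2*(b*(15 + P + b) - 10) = -16 + 2*(-10 + b*(15 + P + b)) = -16 + (-20 + 2*b*(15 + P + b)) = -36 + 2*b*(15 + P + b))
U(50, -150) + 954*13 = (-36 + 2*(-150)² + 30*(-150) + 2*50*(-150)) + 954*13 = (-36 + 2*22500 - 4500 - 15000) + 12402 = (-36 + 45000 - 4500 - 15000) + 12402 = 25464 + 12402 = 37866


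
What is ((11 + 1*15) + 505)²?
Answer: 281961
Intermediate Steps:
((11 + 1*15) + 505)² = ((11 + 15) + 505)² = (26 + 505)² = 531² = 281961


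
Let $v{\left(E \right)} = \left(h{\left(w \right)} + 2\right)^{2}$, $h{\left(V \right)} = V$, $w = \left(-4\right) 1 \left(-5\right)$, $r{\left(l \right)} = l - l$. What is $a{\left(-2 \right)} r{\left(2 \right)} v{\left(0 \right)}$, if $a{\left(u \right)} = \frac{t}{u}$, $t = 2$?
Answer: $0$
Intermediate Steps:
$r{\left(l \right)} = 0$
$w = 20$ ($w = \left(-4\right) \left(-5\right) = 20$)
$v{\left(E \right)} = 484$ ($v{\left(E \right)} = \left(20 + 2\right)^{2} = 22^{2} = 484$)
$a{\left(u \right)} = \frac{2}{u}$
$a{\left(-2 \right)} r{\left(2 \right)} v{\left(0 \right)} = \frac{2}{-2} \cdot 0 \cdot 484 = 2 \left(- \frac{1}{2}\right) 0 \cdot 484 = \left(-1\right) 0 \cdot 484 = 0 \cdot 484 = 0$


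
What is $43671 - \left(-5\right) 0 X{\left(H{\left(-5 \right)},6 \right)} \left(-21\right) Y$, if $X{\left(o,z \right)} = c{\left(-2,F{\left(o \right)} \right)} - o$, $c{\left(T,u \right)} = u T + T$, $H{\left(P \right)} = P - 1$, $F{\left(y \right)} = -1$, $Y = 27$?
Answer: $43671$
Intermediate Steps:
$H{\left(P \right)} = -1 + P$ ($H{\left(P \right)} = P - 1 = -1 + P$)
$c{\left(T,u \right)} = T + T u$ ($c{\left(T,u \right)} = T u + T = T + T u$)
$X{\left(o,z \right)} = - o$ ($X{\left(o,z \right)} = - 2 \left(1 - 1\right) - o = \left(-2\right) 0 - o = 0 - o = - o$)
$43671 - \left(-5\right) 0 X{\left(H{\left(-5 \right)},6 \right)} \left(-21\right) Y = 43671 - \left(-5\right) 0 \left(- (-1 - 5)\right) \left(-21\right) 27 = 43671 - 0 \left(\left(-1\right) \left(-6\right)\right) \left(-21\right) 27 = 43671 - 0 \cdot 6 \left(-21\right) 27 = 43671 - 0 \left(-21\right) 27 = 43671 - 0 \cdot 27 = 43671 - 0 = 43671 + 0 = 43671$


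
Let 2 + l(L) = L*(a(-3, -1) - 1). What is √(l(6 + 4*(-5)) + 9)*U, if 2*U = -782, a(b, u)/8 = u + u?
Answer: -2737*√5 ≈ -6120.1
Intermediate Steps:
a(b, u) = 16*u (a(b, u) = 8*(u + u) = 8*(2*u) = 16*u)
l(L) = -2 - 17*L (l(L) = -2 + L*(16*(-1) - 1) = -2 + L*(-16 - 1) = -2 + L*(-17) = -2 - 17*L)
U = -391 (U = (½)*(-782) = -391)
√(l(6 + 4*(-5)) + 9)*U = √((-2 - 17*(6 + 4*(-5))) + 9)*(-391) = √((-2 - 17*(6 - 20)) + 9)*(-391) = √((-2 - 17*(-14)) + 9)*(-391) = √((-2 + 238) + 9)*(-391) = √(236 + 9)*(-391) = √245*(-391) = (7*√5)*(-391) = -2737*√5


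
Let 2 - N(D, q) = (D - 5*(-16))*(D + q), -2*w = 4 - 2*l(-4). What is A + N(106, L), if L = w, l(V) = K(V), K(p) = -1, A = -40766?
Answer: -59922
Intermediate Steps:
l(V) = -1
w = -3 (w = -(4 - 2*(-1))/2 = -(4 + 2)/2 = -1/2*6 = -3)
L = -3
N(D, q) = 2 - (80 + D)*(D + q) (N(D, q) = 2 - (D - 5*(-16))*(D + q) = 2 - (D + 80)*(D + q) = 2 - (80 + D)*(D + q))
A + N(106, L) = -40766 + (2 - 1*106**2 - 80*106 - 80*(-3) - 1*106*(-3)) = -40766 + (2 - 1*11236 - 8480 + 240 + 318) = -40766 + (2 - 11236 - 8480 + 240 + 318) = -40766 - 19156 = -59922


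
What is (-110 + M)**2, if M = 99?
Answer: 121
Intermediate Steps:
(-110 + M)**2 = (-110 + 99)**2 = (-11)**2 = 121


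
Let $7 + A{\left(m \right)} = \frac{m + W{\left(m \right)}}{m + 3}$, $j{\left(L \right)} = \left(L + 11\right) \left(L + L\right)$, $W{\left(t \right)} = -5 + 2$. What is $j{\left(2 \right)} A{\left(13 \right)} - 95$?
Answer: $- \frac{853}{2} \approx -426.5$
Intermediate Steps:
$W{\left(t \right)} = -3$
$j{\left(L \right)} = 2 L \left(11 + L\right)$ ($j{\left(L \right)} = \left(11 + L\right) 2 L = 2 L \left(11 + L\right)$)
$A{\left(m \right)} = -7 + \frac{-3 + m}{3 + m}$ ($A{\left(m \right)} = -7 + \frac{m - 3}{m + 3} = -7 + \frac{-3 + m}{3 + m}$)
$j{\left(2 \right)} A{\left(13 \right)} - 95 = 2 \cdot 2 \left(11 + 2\right) \frac{6 \left(-4 - 13\right)}{3 + 13} - 95 = 2 \cdot 2 \cdot 13 \frac{6 \left(-4 - 13\right)}{16} - 95 = 52 \cdot 6 \cdot \frac{1}{16} \left(-17\right) - 95 = 52 \left(- \frac{51}{8}\right) - 95 = - \frac{663}{2} - 95 = - \frac{853}{2}$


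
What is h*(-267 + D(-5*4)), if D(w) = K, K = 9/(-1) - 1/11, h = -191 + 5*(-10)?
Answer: 731917/11 ≈ 66538.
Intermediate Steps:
h = -241 (h = -191 - 50 = -241)
K = -100/11 (K = 9*(-1) - 1*1/11 = -9 - 1/11 = -100/11 ≈ -9.0909)
D(w) = -100/11
h*(-267 + D(-5*4)) = -241*(-267 - 100/11) = -241*(-3037/11) = 731917/11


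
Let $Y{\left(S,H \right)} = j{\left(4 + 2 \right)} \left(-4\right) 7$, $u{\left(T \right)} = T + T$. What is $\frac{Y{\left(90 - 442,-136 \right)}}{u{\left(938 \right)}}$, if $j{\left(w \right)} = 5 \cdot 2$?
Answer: $- \frac{10}{67} \approx -0.14925$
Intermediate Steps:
$j{\left(w \right)} = 10$
$u{\left(T \right)} = 2 T$
$Y{\left(S,H \right)} = -280$ ($Y{\left(S,H \right)} = 10 \left(-4\right) 7 = \left(-40\right) 7 = -280$)
$\frac{Y{\left(90 - 442,-136 \right)}}{u{\left(938 \right)}} = - \frac{280}{2 \cdot 938} = - \frac{280}{1876} = \left(-280\right) \frac{1}{1876} = - \frac{10}{67}$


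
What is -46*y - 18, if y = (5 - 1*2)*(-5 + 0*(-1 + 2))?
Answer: 672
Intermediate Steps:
y = -15 (y = (5 - 2)*(-5 + 0*1) = 3*(-5 + 0) = 3*(-5) = -15)
-46*y - 18 = -46*(-15) - 18 = 690 - 18 = 672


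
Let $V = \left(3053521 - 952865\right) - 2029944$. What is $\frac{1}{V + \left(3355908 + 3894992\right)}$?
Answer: $\frac{1}{7321612} \approx 1.3658 \cdot 10^{-7}$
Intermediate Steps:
$V = 70712$ ($V = 2100656 - 2029944 = 70712$)
$\frac{1}{V + \left(3355908 + 3894992\right)} = \frac{1}{70712 + \left(3355908 + 3894992\right)} = \frac{1}{70712 + 7250900} = \frac{1}{7321612}$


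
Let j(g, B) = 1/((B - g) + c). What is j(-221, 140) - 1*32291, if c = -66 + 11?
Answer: -9881045/306 ≈ -32291.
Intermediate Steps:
c = -55
j(g, B) = 1/(-55 + B - g) (j(g, B) = 1/((B - g) - 55) = 1/(-55 + B - g))
j(-221, 140) - 1*32291 = -1/(55 - 221 - 1*140) - 1*32291 = -1/(55 - 221 - 140) - 32291 = -1/(-306) - 32291 = -1*(-1/306) - 32291 = 1/306 - 32291 = -9881045/306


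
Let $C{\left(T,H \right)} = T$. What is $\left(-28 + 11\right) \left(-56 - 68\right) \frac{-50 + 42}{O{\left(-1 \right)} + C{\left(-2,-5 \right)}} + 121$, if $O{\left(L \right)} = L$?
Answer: $\frac{17227}{3} \approx 5742.3$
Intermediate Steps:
$\left(-28 + 11\right) \left(-56 - 68\right) \frac{-50 + 42}{O{\left(-1 \right)} + C{\left(-2,-5 \right)}} + 121 = \left(-28 + 11\right) \left(-56 - 68\right) \frac{-50 + 42}{-1 - 2} + 121 = \left(-17\right) \left(-124\right) \left(- \frac{8}{-3}\right) + 121 = 2108 \left(\left(-8\right) \left(- \frac{1}{3}\right)\right) + 121 = 2108 \cdot \frac{8}{3} + 121 = \frac{16864}{3} + 121 = \frac{17227}{3}$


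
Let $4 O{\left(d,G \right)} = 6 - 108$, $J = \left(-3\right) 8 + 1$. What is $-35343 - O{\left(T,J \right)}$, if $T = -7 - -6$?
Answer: $- \frac{70635}{2} \approx -35318.0$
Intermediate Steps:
$J = -23$ ($J = -24 + 1 = -23$)
$T = -1$ ($T = -7 + 6 = -1$)
$O{\left(d,G \right)} = - \frac{51}{2}$ ($O{\left(d,G \right)} = \frac{6 - 108}{4} = \frac{1}{4} \left(-102\right) = - \frac{51}{2}$)
$-35343 - O{\left(T,J \right)} = -35343 - - \frac{51}{2} = -35343 + \frac{51}{2} = - \frac{70635}{2}$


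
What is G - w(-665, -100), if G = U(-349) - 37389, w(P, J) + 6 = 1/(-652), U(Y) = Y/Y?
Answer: -24373063/652 ≈ -37382.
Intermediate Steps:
U(Y) = 1
w(P, J) = -3913/652 (w(P, J) = -6 + 1/(-652) = -6 - 1/652 = -3913/652)
G = -37388 (G = 1 - 37389 = -37388)
G - w(-665, -100) = -37388 - 1*(-3913/652) = -37388 + 3913/652 = -24373063/652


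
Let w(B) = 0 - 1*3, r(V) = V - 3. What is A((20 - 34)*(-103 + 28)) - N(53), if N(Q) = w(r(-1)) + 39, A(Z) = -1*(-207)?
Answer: 171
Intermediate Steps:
r(V) = -3 + V
A(Z) = 207
w(B) = -3 (w(B) = 0 - 3 = -3)
N(Q) = 36 (N(Q) = -3 + 39 = 36)
A((20 - 34)*(-103 + 28)) - N(53) = 207 - 1*36 = 207 - 36 = 171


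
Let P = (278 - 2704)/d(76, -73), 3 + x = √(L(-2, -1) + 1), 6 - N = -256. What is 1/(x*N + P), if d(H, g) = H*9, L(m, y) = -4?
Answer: -92348550/97000131073 - 30644568*I*√3/97000131073 ≈ -0.00095205 - 0.00054719*I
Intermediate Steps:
d(H, g) = 9*H
N = 262 (N = 6 - 1*(-256) = 6 + 256 = 262)
x = -3 + I*√3 (x = -3 + √(-4 + 1) = -3 + √(-3) = -3 + I*√3 ≈ -3.0 + 1.732*I)
P = -1213/342 (P = (278 - 2704)/((9*76)) = -2426/684 = -2426*1/684 = -1213/342 ≈ -3.5468)
1/(x*N + P) = 1/((-3 + I*√3)*262 - 1213/342) = 1/((-786 + 262*I*√3) - 1213/342) = 1/(-270025/342 + 262*I*√3)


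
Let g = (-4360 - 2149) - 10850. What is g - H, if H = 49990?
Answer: -67349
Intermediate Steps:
g = -17359 (g = -6509 - 10850 = -17359)
g - H = -17359 - 1*49990 = -17359 - 49990 = -67349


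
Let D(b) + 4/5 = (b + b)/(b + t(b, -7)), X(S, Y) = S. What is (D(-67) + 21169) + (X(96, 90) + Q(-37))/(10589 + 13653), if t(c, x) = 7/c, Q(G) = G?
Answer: 2884228802153/136240040 ≈ 21170.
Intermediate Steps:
D(b) = -⅘ + 2*b/(b + 7/b) (D(b) = -⅘ + (b + b)/(b + 7/b) = -⅘ + (2*b)/(b + 7/b) = -⅘ + 2*b/(b + 7/b))
(D(-67) + 21169) + (X(96, 90) + Q(-37))/(10589 + 13653) = (2*(-14 + 3*(-67)²)/(5*(7 + (-67)²)) + 21169) + (96 - 37)/(10589 + 13653) = (2*(-14 + 3*4489)/(5*(7 + 4489)) + 21169) + 59/24242 = ((⅖)*(-14 + 13467)/4496 + 21169) + 59*(1/24242) = ((⅖)*(1/4496)*13453 + 21169) + 59/24242 = (13453/11240 + 21169) + 59/24242 = 237953013/11240 + 59/24242 = 2884228802153/136240040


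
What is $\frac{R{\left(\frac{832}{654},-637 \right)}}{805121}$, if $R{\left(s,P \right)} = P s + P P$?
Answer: $\frac{132421471}{263274567} \approx 0.50298$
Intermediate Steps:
$R{\left(s,P \right)} = P^{2} + P s$ ($R{\left(s,P \right)} = P s + P^{2} = P^{2} + P s$)
$\frac{R{\left(\frac{832}{654},-637 \right)}}{805121} = \frac{\left(-637\right) \left(-637 + \frac{832}{654}\right)}{805121} = - 637 \left(-637 + 832 \cdot \frac{1}{654}\right) \frac{1}{805121} = - 637 \left(-637 + \frac{416}{327}\right) \frac{1}{805121} = \left(-637\right) \left(- \frac{207883}{327}\right) \frac{1}{805121} = \frac{132421471}{327} \cdot \frac{1}{805121} = \frac{132421471}{263274567}$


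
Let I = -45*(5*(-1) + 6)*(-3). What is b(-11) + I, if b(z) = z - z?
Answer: 135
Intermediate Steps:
b(z) = 0
I = 135 (I = -45*(-5 + 6)*(-3) = -45*(-3) = 135)
b(-11) + I = 0 + 135 = 135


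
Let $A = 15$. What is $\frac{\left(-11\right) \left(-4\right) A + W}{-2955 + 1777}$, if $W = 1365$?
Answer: $- \frac{2025}{1178} \approx -1.719$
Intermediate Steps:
$\frac{\left(-11\right) \left(-4\right) A + W}{-2955 + 1777} = \frac{\left(-11\right) \left(-4\right) 15 + 1365}{-2955 + 1777} = \frac{44 \cdot 15 + 1365}{-1178} = \left(660 + 1365\right) \left(- \frac{1}{1178}\right) = 2025 \left(- \frac{1}{1178}\right) = - \frac{2025}{1178}$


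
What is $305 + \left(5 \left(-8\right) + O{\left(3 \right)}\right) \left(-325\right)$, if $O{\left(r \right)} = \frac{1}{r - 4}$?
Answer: $13630$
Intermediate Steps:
$O{\left(r \right)} = \frac{1}{-4 + r}$
$305 + \left(5 \left(-8\right) + O{\left(3 \right)}\right) \left(-325\right) = 305 + \left(5 \left(-8\right) + \frac{1}{-4 + 3}\right) \left(-325\right) = 305 + \left(-40 + \frac{1}{-1}\right) \left(-325\right) = 305 + \left(-40 - 1\right) \left(-325\right) = 305 - -13325 = 305 + 13325 = 13630$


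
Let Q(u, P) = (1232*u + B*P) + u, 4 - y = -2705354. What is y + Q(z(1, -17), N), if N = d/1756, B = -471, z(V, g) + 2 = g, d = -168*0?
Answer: 2681931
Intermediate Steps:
d = 0
z(V, g) = -2 + g
y = 2705358 (y = 4 - 1*(-2705354) = 4 + 2705354 = 2705358)
N = 0 (N = 0/1756 = 0*(1/1756) = 0)
Q(u, P) = -471*P + 1233*u (Q(u, P) = (1232*u - 471*P) + u = (-471*P + 1232*u) + u = -471*P + 1233*u)
y + Q(z(1, -17), N) = 2705358 + (-471*0 + 1233*(-2 - 17)) = 2705358 + (0 + 1233*(-19)) = 2705358 + (0 - 23427) = 2705358 - 23427 = 2681931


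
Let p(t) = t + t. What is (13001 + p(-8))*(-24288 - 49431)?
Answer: -957241215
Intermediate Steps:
p(t) = 2*t
(13001 + p(-8))*(-24288 - 49431) = (13001 + 2*(-8))*(-24288 - 49431) = (13001 - 16)*(-73719) = 12985*(-73719) = -957241215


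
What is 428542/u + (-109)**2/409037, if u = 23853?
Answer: 175572931547/9756759561 ≈ 17.995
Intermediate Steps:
428542/u + (-109)**2/409037 = 428542/23853 + (-109)**2/409037 = 428542*(1/23853) + 11881*(1/409037) = 428542/23853 + 11881/409037 = 175572931547/9756759561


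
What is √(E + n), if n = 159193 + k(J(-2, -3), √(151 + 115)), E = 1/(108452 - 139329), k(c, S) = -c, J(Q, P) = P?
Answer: 3*√16863970638823/30877 ≈ 398.99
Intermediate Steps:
E = -1/30877 (E = 1/(-30877) = -1/30877 ≈ -3.2387e-5)
n = 159196 (n = 159193 - 1*(-3) = 159193 + 3 = 159196)
√(E + n) = √(-1/30877 + 159196) = √(4915494891/30877) = 3*√16863970638823/30877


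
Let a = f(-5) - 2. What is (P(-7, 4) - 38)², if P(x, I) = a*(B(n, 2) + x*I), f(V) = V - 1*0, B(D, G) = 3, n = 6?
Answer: 18769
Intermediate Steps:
f(V) = V (f(V) = V + 0 = V)
a = -7 (a = -5 - 2 = -7)
P(x, I) = -21 - 7*I*x (P(x, I) = -7*(3 + x*I) = -7*(3 + I*x) = -21 - 7*I*x)
(P(-7, 4) - 38)² = ((-21 - 7*4*(-7)) - 38)² = ((-21 + 196) - 38)² = (175 - 38)² = 137² = 18769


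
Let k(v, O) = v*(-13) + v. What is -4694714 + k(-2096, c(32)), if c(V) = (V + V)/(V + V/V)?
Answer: -4669562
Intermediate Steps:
c(V) = 2*V/(1 + V) (c(V) = (2*V)/(V + 1) = (2*V)/(1 + V) = 2*V/(1 + V))
k(v, O) = -12*v (k(v, O) = -13*v + v = -12*v)
-4694714 + k(-2096, c(32)) = -4694714 - 12*(-2096) = -4694714 + 25152 = -4669562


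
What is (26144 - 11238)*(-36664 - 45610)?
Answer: -1226376244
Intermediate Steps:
(26144 - 11238)*(-36664 - 45610) = 14906*(-82274) = -1226376244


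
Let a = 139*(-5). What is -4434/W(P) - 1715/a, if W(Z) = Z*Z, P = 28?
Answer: -173707/54488 ≈ -3.1880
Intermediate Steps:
a = -695
W(Z) = Z²
-4434/W(P) - 1715/a = -4434/(28²) - 1715/(-695) = -4434/784 - 1715*(-1/695) = -4434*1/784 + 343/139 = -2217/392 + 343/139 = -173707/54488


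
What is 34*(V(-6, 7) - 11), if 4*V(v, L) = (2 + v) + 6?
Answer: -357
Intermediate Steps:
V(v, L) = 2 + v/4 (V(v, L) = ((2 + v) + 6)/4 = (8 + v)/4 = 2 + v/4)
34*(V(-6, 7) - 11) = 34*((2 + (1/4)*(-6)) - 11) = 34*((2 - 3/2) - 11) = 34*(1/2 - 11) = 34*(-21/2) = -357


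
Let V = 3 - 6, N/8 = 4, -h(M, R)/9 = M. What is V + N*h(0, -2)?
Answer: -3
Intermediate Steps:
h(M, R) = -9*M
N = 32 (N = 8*4 = 32)
V = -3
V + N*h(0, -2) = -3 + 32*(-9*0) = -3 + 32*0 = -3 + 0 = -3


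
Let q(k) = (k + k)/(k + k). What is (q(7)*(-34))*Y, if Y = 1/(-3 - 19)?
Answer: 17/11 ≈ 1.5455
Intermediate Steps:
Y = -1/22 (Y = 1/(-22) = -1/22 ≈ -0.045455)
q(k) = 1 (q(k) = (2*k)/((2*k)) = (2*k)*(1/(2*k)) = 1)
(q(7)*(-34))*Y = (1*(-34))*(-1/22) = -34*(-1/22) = 17/11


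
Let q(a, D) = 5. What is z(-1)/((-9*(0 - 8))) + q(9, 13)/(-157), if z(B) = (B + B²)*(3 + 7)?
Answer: -5/157 ≈ -0.031847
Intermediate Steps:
z(B) = 10*B + 10*B² (z(B) = (B + B²)*10 = 10*B + 10*B²)
z(-1)/((-9*(0 - 8))) + q(9, 13)/(-157) = (10*(-1)*(1 - 1))/((-9*(0 - 8))) + 5/(-157) = (10*(-1)*0)/((-9*(-8))) + 5*(-1/157) = 0/72 - 5/157 = 0*(1/72) - 5/157 = 0 - 5/157 = -5/157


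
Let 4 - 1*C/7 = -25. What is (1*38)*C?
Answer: 7714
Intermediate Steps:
C = 203 (C = 28 - 7*(-25) = 28 + 175 = 203)
(1*38)*C = (1*38)*203 = 38*203 = 7714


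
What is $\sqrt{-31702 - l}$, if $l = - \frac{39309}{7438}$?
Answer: $\frac{i \sqrt{1753584122146}}{7438} \approx 178.04 i$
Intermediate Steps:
$l = - \frac{39309}{7438}$ ($l = \left(-39309\right) \frac{1}{7438} = - \frac{39309}{7438} \approx -5.2849$)
$\sqrt{-31702 - l} = \sqrt{-31702 - - \frac{39309}{7438}} = \sqrt{-31702 + \frac{39309}{7438}} = \sqrt{- \frac{235760167}{7438}} = \frac{i \sqrt{1753584122146}}{7438}$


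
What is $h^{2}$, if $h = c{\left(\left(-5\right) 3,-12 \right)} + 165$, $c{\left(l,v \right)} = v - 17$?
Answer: $18496$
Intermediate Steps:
$c{\left(l,v \right)} = -17 + v$
$h = 136$ ($h = \left(-17 - 12\right) + 165 = -29 + 165 = 136$)
$h^{2} = 136^{2} = 18496$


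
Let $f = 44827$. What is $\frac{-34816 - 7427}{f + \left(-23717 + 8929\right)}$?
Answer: $- \frac{14081}{10013} \approx -1.4063$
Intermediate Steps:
$\frac{-34816 - 7427}{f + \left(-23717 + 8929\right)} = \frac{-34816 - 7427}{44827 + \left(-23717 + 8929\right)} = - \frac{42243}{44827 - 14788} = - \frac{42243}{30039} = \left(-42243\right) \frac{1}{30039} = - \frac{14081}{10013}$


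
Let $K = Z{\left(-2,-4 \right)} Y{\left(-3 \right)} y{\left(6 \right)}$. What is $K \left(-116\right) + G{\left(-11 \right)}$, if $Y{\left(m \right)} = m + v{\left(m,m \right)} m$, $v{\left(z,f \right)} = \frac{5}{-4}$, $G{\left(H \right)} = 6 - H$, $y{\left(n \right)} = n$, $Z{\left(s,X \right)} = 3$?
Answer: $-1549$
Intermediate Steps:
$v{\left(z,f \right)} = - \frac{5}{4}$ ($v{\left(z,f \right)} = 5 \left(- \frac{1}{4}\right) = - \frac{5}{4}$)
$Y{\left(m \right)} = - \frac{m}{4}$ ($Y{\left(m \right)} = m - \frac{5 m}{4} = - \frac{m}{4}$)
$K = \frac{27}{2}$ ($K = 3 \left(\left(- \frac{1}{4}\right) \left(-3\right)\right) 6 = 3 \cdot \frac{3}{4} \cdot 6 = \frac{9}{4} \cdot 6 = \frac{27}{2} \approx 13.5$)
$K \left(-116\right) + G{\left(-11 \right)} = \frac{27}{2} \left(-116\right) + \left(6 - -11\right) = -1566 + \left(6 + 11\right) = -1566 + 17 = -1549$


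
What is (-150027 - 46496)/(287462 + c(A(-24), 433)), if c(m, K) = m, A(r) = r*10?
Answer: -196523/287222 ≈ -0.68422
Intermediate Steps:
A(r) = 10*r
(-150027 - 46496)/(287462 + c(A(-24), 433)) = (-150027 - 46496)/(287462 + 10*(-24)) = -196523/(287462 - 240) = -196523/287222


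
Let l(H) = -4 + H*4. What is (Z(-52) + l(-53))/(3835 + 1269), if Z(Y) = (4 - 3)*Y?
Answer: -67/1276 ≈ -0.052508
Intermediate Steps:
Z(Y) = Y (Z(Y) = 1*Y = Y)
l(H) = -4 + 4*H
(Z(-52) + l(-53))/(3835 + 1269) = (-52 + (-4 + 4*(-53)))/(3835 + 1269) = (-52 + (-4 - 212))/5104 = (-52 - 216)*(1/5104) = -268*1/5104 = -67/1276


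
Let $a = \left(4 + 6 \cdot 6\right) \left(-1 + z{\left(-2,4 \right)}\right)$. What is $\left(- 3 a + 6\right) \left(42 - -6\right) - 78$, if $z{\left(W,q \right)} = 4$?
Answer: $-17070$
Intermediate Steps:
$a = 120$ ($a = \left(4 + 6 \cdot 6\right) \left(-1 + 4\right) = \left(4 + 36\right) 3 = 40 \cdot 3 = 120$)
$\left(- 3 a + 6\right) \left(42 - -6\right) - 78 = \left(\left(-3\right) 120 + 6\right) \left(42 - -6\right) - 78 = \left(-360 + 6\right) \left(42 + 6\right) - 78 = \left(-354\right) 48 - 78 = -16992 - 78 = -17070$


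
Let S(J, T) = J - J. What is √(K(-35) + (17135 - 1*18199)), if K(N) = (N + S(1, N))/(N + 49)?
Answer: 3*I*√474/2 ≈ 32.657*I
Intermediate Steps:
S(J, T) = 0
K(N) = N/(49 + N) (K(N) = (N + 0)/(N + 49) = N/(49 + N))
√(K(-35) + (17135 - 1*18199)) = √(-35/(49 - 35) + (17135 - 1*18199)) = √(-35/14 + (17135 - 18199)) = √(-35*1/14 - 1064) = √(-5/2 - 1064) = √(-2133/2) = 3*I*√474/2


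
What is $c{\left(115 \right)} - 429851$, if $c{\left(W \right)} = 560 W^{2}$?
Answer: $6976149$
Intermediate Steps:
$c{\left(115 \right)} - 429851 = 560 \cdot 115^{2} - 429851 = 560 \cdot 13225 - 429851 = 7406000 - 429851 = 6976149$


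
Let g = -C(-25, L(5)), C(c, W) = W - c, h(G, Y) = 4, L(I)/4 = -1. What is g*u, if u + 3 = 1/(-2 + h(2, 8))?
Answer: 105/2 ≈ 52.500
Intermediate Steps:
L(I) = -4 (L(I) = 4*(-1) = -4)
g = -21 (g = -(-4 - 1*(-25)) = -(-4 + 25) = -1*21 = -21)
u = -5/2 (u = -3 + 1/(-2 + 4) = -3 + 1/2 = -3 + ½ = -5/2 ≈ -2.5000)
g*u = -21*(-5/2) = 105/2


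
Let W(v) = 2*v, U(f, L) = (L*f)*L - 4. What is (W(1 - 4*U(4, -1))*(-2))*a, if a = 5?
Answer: -20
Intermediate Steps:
U(f, L) = -4 + f*L² (U(f, L) = f*L² - 4 = -4 + f*L²)
(W(1 - 4*U(4, -1))*(-2))*a = ((2*(1 - 4*(-4 + 4*(-1)²)))*(-2))*5 = ((2*(1 - 4*(-4 + 4*1)))*(-2))*5 = ((2*(1 - 4*(-4 + 4)))*(-2))*5 = ((2*(1 - 4*0))*(-2))*5 = ((2*(1 + 0))*(-2))*5 = ((2*1)*(-2))*5 = (2*(-2))*5 = -4*5 = -20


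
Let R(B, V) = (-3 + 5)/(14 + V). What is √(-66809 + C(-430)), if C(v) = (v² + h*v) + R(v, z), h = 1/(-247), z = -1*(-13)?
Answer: √583582688403/2223 ≈ 343.65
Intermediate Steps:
z = 13
R(B, V) = 2/(14 + V)
h = -1/247 ≈ -0.0040486
C(v) = 2/27 + v² - v/247 (C(v) = (v² - v/247) + 2/(14 + 13) = (v² - v/247) + 2/27 = 2/27 + v² - v/247)
√(-66809 + C(-430)) = √(-66809 + (2/27 + (-430)² - 1/247*(-430))) = √(-66809 + (2/27 + 184900 + 430/247)) = √(-66809 + 1233110204/6669) = √(787560983/6669) = √583582688403/2223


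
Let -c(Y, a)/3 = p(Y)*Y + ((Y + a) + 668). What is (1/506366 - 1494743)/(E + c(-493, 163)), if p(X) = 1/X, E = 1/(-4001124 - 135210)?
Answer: 1565368786316383479/1065052692044257 ≈ 1469.8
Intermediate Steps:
E = -1/4136334 (E = 1/(-4136334) = -1/4136334 ≈ -2.4176e-7)
c(Y, a) = -2007 - 3*Y - 3*a (c(Y, a) = -3*(Y/Y + ((Y + a) + 668)) = -3*(1 + (668 + Y + a)) = -3*(669 + Y + a) = -2007 - 3*Y - 3*a)
(1/506366 - 1494743)/(E + c(-493, 163)) = (1/506366 - 1494743)/(-1/4136334 + (-2007 - 3*(-493) - 3*163)) = (1/506366 - 1494743)/(-1/4136334 + (-2007 + 1479 - 489)) = -756887033937/(506366*(-1/4136334 - 1017)) = -756887033937/(506366*(-4206651679/4136334)) = -756887033937/506366*(-4136334/4206651679) = 1565368786316383479/1065052692044257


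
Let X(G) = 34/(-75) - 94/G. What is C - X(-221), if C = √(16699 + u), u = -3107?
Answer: 464/16575 + 2*√3398 ≈ 116.61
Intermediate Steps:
C = 2*√3398 (C = √(16699 - 3107) = √13592 = 2*√3398 ≈ 116.58)
X(G) = -34/75 - 94/G (X(G) = 34*(-1/75) - 94/G = -34/75 - 94/G)
C - X(-221) = 2*√3398 - (-34/75 - 94/(-221)) = 2*√3398 - (-34/75 - 94*(-1/221)) = 2*√3398 - (-34/75 + 94/221) = 2*√3398 - 1*(-464/16575) = 2*√3398 + 464/16575 = 464/16575 + 2*√3398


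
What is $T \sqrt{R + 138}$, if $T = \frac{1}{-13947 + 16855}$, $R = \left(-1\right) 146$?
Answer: $\frac{i \sqrt{2}}{1454} \approx 0.00097264 i$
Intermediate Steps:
$R = -146$
$T = \frac{1}{2908} \approx 0.00034388$
$T \sqrt{R + 138} = \frac{\sqrt{-146 + 138}}{2908} = \frac{\sqrt{-8}}{2908} = \frac{2 i \sqrt{2}}{2908} = \frac{i \sqrt{2}}{1454}$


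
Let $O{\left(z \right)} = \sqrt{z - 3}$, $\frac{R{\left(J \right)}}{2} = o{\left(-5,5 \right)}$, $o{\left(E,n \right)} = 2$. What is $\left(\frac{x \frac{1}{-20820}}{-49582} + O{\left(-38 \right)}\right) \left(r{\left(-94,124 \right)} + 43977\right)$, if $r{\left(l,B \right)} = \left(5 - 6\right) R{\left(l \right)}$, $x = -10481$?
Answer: $- \frac{460881013}{1032297240} + 43973 i \sqrt{41} \approx -0.44646 + 2.8156 \cdot 10^{5} i$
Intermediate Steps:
$R{\left(J \right)} = 4$ ($R{\left(J \right)} = 2 \cdot 2 = 4$)
$O{\left(z \right)} = \sqrt{-3 + z}$
$r{\left(l,B \right)} = -4$ ($r{\left(l,B \right)} = \left(5 - 6\right) 4 = \left(-1\right) 4 = -4$)
$\left(\frac{x \frac{1}{-20820}}{-49582} + O{\left(-38 \right)}\right) \left(r{\left(-94,124 \right)} + 43977\right) = \left(\frac{\left(-10481\right) \frac{1}{-20820}}{-49582} + \sqrt{-3 - 38}\right) \left(-4 + 43977\right) = \left(\left(-10481\right) \left(- \frac{1}{20820}\right) \left(- \frac{1}{49582}\right) + \sqrt{-41}\right) 43973 = \left(\frac{10481}{20820} \left(- \frac{1}{49582}\right) + i \sqrt{41}\right) 43973 = \left(- \frac{10481}{1032297240} + i \sqrt{41}\right) 43973 = - \frac{460881013}{1032297240} + 43973 i \sqrt{41}$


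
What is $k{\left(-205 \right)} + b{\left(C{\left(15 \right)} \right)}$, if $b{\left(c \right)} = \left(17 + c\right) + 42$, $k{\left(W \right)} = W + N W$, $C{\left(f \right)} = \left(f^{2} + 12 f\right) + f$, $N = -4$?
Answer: $1094$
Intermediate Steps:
$C{\left(f \right)} = f^{2} + 13 f$
$k{\left(W \right)} = - 3 W$ ($k{\left(W \right)} = W - 4 W = - 3 W$)
$b{\left(c \right)} = 59 + c$
$k{\left(-205 \right)} + b{\left(C{\left(15 \right)} \right)} = \left(-3\right) \left(-205\right) + \left(59 + 15 \left(13 + 15\right)\right) = 615 + \left(59 + 15 \cdot 28\right) = 615 + \left(59 + 420\right) = 615 + 479 = 1094$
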